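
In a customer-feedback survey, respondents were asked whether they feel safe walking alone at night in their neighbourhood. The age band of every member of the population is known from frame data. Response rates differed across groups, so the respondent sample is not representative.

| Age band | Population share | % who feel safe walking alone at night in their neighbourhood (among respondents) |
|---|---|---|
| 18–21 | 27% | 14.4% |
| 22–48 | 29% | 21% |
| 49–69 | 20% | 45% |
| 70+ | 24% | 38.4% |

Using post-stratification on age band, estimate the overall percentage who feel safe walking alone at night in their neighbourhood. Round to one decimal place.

Weight each group's respondent value by its population share:
  18–21: 0.27 × 14.4 = 3.888
  22–48: 0.29 × 21 = 6.09
  49–69: 0.2 × 45 = 9
  70+: 0.24 × 38.4 = 9.216
Post-stratified estimate = 28.194 → 28.2%.

28.2%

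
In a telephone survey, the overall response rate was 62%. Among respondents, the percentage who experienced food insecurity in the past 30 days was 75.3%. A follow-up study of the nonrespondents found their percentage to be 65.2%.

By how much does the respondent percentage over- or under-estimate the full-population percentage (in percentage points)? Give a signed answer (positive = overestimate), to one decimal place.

+3.8 percentage points

Nonresponse fraction = 1 − 0.62 = 0.38.
Bias = (nonresponse fraction) × (respondent percentage − nonrespondent percentage)
     = 0.38 × (75.3 − 65.2) = 0.38 × 10.1 = 3.838.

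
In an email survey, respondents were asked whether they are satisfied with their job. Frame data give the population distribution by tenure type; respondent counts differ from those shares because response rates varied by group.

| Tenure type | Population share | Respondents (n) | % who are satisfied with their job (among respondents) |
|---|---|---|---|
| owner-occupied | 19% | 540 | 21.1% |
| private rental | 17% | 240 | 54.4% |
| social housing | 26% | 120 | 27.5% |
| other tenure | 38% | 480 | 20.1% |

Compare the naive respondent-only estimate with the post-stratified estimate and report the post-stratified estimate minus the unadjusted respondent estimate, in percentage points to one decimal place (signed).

Without adjustment, the pooled respondent share is:
  (540/1380)×21.1 + (240/1380)×54.4 + (120/1380)×27.5 + (480/1380)×20.1 = 27.1%
Post-stratified estimate weights by population shares:
  0.19×21.1 + 0.17×54.4 + 0.26×27.5 + 0.38×20.1 = 28.045%
Difference = 28.045 − 27.1 = 0.945 pp.

+0.9 percentage points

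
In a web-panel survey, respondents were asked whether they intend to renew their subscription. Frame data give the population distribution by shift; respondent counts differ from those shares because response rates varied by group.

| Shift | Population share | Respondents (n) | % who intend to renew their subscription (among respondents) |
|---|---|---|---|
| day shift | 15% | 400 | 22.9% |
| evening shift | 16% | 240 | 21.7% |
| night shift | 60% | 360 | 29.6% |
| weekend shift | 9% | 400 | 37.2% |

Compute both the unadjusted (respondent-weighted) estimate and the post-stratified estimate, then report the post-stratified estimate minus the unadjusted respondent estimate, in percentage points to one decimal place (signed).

-0.5 percentage points

Without adjustment, the pooled respondent share is:
  (400/1400)×22.9 + (240/1400)×21.7 + (360/1400)×29.6 + (400/1400)×37.2 = 28.5029%
Reweighting by population shift shares:
  0.15×22.9 + 0.16×21.7 + 0.6×29.6 + 0.09×37.2 = 28.015%
Difference = 28.015 − 28.5029 = -0.4879 pp.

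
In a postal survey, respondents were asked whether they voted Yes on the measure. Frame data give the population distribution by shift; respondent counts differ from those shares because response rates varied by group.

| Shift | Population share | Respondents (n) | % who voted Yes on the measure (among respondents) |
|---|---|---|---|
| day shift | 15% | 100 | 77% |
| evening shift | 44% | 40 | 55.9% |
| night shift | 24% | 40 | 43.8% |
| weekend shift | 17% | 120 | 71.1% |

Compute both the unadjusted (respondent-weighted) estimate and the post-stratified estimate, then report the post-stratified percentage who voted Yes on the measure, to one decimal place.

58.7%

Naive respondent-only estimate (weights = respondent counts):
  (100/300)×77 + (40/300)×55.9 + (40/300)×43.8 + (120/300)×71.1 = 67.4%
Post-stratifying to population shares instead:
  0.15×77 + 0.44×55.9 + 0.24×43.8 + 0.17×71.1 = 58.745%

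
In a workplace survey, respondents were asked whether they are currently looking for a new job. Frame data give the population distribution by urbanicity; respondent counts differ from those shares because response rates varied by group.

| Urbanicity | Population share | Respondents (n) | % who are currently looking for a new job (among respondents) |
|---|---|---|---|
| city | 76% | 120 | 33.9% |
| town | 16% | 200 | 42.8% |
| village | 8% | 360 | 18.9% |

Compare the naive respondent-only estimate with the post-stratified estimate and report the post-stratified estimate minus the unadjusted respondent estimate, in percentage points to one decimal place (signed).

Unadjusted (pooled respondent) estimate weights by respondent counts:
  (120/680)×33.9 + (200/680)×42.8 + (360/680)×18.9 = 28.5765%
Post-stratified estimate weights by population shares:
  0.76×33.9 + 0.16×42.8 + 0.08×18.9 = 34.124%
Difference = 34.124 − 28.5765 = 5.5475 pp.

+5.5 percentage points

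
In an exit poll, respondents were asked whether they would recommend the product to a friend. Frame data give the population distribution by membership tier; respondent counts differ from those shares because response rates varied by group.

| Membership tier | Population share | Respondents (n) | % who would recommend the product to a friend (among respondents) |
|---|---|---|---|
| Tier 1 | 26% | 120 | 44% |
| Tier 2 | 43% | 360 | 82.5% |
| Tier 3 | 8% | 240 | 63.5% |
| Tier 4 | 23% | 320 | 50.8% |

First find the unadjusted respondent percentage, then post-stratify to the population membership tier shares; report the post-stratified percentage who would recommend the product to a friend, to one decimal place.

Unadjusted (pooled respondent) estimate weights by respondent counts:
  (120/1040)×44 + (360/1040)×82.5 + (240/1040)×63.5 + (320/1040)×50.8 = 63.9192%
Post-stratifying to population shares instead:
  0.26×44 + 0.43×82.5 + 0.08×63.5 + 0.23×50.8 = 63.679%

63.7%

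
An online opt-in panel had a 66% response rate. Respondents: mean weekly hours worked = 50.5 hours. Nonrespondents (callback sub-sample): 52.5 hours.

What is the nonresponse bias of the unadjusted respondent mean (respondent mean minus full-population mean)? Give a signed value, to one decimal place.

-0.7

Nonresponse fraction = 1 − 0.66 = 0.34.
Bias = (nonresponse fraction) × (respondent mean − nonrespondent mean)
     = 0.34 × (50.5 − 52.5) = 0.34 × -2 = -0.68.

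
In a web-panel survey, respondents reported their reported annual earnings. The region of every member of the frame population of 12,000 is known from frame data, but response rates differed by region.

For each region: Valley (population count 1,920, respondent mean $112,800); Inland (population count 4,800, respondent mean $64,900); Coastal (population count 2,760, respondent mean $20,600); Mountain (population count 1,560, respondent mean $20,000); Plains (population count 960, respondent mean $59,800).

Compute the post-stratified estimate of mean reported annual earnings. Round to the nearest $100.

$56,100

Post-stratification weights by population share, not respondent share:
  Valley: (1,920/12,000) × 112,800 = 18,048
  Inland: (4,800/12,000) × 64,900 = 25,960
  Coastal: (2,760/12,000) × 20,600 = 4738
  Mountain: (1,560/12,000) × 20,000 = 2600
  Plains: (960/12,000) × 59,800 = 4784
Post-stratified estimate = 56,130 → $56,100.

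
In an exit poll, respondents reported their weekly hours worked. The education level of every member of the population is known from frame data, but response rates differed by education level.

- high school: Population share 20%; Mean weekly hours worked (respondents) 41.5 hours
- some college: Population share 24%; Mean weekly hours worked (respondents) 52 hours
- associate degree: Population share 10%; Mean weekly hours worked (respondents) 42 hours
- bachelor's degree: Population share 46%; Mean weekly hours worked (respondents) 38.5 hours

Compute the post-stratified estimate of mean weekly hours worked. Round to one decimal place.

42.7

Reweight to the known education level distribution:
  high school: 0.2 × 41.5 = 8.3
  some college: 0.24 × 52 = 12.48
  associate degree: 0.1 × 42 = 4.2
  bachelor's degree: 0.46 × 38.5 = 17.71
Post-stratified estimate = 42.69 → 42.7.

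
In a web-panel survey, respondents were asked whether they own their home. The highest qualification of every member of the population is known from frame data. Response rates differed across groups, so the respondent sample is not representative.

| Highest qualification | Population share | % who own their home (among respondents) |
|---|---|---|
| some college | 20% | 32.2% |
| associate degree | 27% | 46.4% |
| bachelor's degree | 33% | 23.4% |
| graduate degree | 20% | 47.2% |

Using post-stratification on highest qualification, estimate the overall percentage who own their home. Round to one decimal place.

Weight each group's respondent value by its population share:
  some college: 0.2 × 32.2 = 6.44
  associate degree: 0.27 × 46.4 = 12.528
  bachelor's degree: 0.33 × 23.4 = 7.722
  graduate degree: 0.2 × 47.2 = 9.44
Post-stratified estimate = 36.13 → 36.1%.

36.1%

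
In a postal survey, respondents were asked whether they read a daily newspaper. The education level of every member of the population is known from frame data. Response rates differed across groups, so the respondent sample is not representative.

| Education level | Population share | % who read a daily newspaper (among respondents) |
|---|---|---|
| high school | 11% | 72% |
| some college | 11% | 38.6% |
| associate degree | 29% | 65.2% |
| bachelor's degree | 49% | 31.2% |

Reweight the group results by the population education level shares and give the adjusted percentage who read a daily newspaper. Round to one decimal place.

46.4%

Post-stratification weights by population share, not respondent share:
  high school: 0.11 × 72 = 7.92
  some college: 0.11 × 38.6 = 4.246
  associate degree: 0.29 × 65.2 = 18.908
  bachelor's degree: 0.49 × 31.2 = 15.288
Post-stratified estimate = 46.362 → 46.4%.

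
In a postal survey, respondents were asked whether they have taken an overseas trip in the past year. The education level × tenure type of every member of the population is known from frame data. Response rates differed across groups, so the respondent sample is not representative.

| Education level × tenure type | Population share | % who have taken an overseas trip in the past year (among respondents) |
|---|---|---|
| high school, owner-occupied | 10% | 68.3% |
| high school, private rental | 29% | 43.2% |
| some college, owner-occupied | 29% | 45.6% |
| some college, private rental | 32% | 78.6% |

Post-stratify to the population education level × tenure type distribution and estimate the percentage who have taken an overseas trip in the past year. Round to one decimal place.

Post-stratification weights by population share, not respondent share:
  high school, owner-occupied: 0.1 × 68.3 = 6.83
  high school, private rental: 0.29 × 43.2 = 12.528
  some college, owner-occupied: 0.29 × 45.6 = 13.224
  some college, private rental: 0.32 × 78.6 = 25.152
Post-stratified estimate = 57.734 → 57.7%.

57.7%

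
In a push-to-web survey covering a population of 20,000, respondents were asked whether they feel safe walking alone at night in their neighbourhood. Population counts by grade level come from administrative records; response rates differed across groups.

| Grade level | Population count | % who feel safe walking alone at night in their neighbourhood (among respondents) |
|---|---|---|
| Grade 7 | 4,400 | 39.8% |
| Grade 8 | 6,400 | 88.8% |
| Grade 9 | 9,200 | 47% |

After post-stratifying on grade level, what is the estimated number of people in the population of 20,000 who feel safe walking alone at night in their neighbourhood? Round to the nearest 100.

Each cell contributes its population count × the respondent rate:
  Grade 7: 4,400 × 39.8% = 1751.2
  Grade 8: 6,400 × 88.8% = 5683.2
  Grade 9: 9,200 × 47% = 4324
Estimated total = 11758.4 → 11,800.

11,800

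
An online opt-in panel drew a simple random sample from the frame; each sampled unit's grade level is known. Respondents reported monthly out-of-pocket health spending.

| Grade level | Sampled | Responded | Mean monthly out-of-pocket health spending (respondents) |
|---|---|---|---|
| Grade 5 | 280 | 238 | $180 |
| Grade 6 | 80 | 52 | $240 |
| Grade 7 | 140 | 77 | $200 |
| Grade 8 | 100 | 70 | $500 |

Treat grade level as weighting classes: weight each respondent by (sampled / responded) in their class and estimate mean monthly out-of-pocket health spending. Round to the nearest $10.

$250

Response rates by class: Grade 5 238/280 = 85%, Grade 6 52/80 = 65%, Grade 7 77/140 = 55%, Grade 8 70/100 = 70%.
Each respondent's weight = sampled/responded in their class; summing within a class gives n_sampled, so:
  Grade 5: 280 × 180 = 50,400
  Grade 6: 80 × 240 = 19,200
  Grade 7: 140 × 200 = 28,000
  Grade 8: 100 × 500 = 50,000
Adjusted estimate = 147,600 / 600 = 246 → $250.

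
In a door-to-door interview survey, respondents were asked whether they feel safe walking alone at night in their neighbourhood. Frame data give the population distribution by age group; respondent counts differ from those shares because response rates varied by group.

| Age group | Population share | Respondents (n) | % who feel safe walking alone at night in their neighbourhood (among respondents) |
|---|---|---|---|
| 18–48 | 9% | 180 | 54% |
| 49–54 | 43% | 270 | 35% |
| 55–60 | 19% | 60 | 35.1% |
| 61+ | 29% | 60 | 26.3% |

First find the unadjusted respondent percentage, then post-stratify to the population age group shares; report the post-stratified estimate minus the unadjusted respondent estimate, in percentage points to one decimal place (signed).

Unadjusted (pooled respondent) estimate weights by respondent counts:
  (180/570)×54 + (270/570)×35 + (60/570)×35.1 + (60/570)×26.3 = 40.0947%
Post-stratifying to population shares instead:
  0.09×54 + 0.43×35 + 0.19×35.1 + 0.29×26.3 = 34.206%
Difference = 34.206 − 40.0947 = -5.8887 pp.

-5.9 percentage points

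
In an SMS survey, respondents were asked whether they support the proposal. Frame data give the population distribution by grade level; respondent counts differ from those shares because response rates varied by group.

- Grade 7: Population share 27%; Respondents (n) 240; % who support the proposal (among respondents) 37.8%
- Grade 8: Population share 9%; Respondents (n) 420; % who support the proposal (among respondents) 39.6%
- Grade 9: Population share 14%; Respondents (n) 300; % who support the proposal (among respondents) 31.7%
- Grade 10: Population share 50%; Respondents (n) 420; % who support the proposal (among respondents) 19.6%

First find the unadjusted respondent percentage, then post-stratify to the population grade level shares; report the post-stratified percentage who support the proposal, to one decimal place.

28.0%

Unadjusted (pooled respondent) estimate weights by respondent counts:
  (240/1380)×37.8 + (420/1380)×39.6 + (300/1380)×31.7 + (420/1380)×19.6 = 31.4826%
Reweighting by population grade level shares:
  0.27×37.8 + 0.09×39.6 + 0.14×31.7 + 0.5×19.6 = 28.008%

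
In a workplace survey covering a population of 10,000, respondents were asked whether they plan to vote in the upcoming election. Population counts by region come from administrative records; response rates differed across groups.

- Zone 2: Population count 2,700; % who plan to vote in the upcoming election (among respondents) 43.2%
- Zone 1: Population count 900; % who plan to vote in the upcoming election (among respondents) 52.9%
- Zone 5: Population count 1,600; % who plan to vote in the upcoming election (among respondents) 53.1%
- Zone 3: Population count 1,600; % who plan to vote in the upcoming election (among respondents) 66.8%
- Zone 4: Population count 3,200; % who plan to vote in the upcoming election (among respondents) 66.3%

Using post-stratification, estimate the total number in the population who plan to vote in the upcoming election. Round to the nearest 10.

5,680

Each cell contributes its population count × the respondent rate:
  Zone 2: 2,700 × 43.2% = 1166.4
  Zone 1: 900 × 52.9% = 476.1
  Zone 5: 1,600 × 53.1% = 849.6
  Zone 3: 1,600 × 66.8% = 1068.8
  Zone 4: 3,200 × 66.3% = 2121.6
Estimated total = 5682.5 → 5,680.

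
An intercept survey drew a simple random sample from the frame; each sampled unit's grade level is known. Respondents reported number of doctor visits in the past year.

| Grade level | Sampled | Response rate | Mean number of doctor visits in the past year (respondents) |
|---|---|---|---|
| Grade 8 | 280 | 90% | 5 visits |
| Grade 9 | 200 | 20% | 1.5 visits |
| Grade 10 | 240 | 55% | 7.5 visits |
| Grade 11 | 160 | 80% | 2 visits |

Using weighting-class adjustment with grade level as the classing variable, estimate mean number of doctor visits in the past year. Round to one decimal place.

4.3

Weighting each respondent by the inverse class response rate inflates each class back to its sampled size, so the class weight is n_sampled:
  Grade 8: 280 × 5 = 1400
  Grade 9: 200 × 1.5 = 300
  Grade 10: 240 × 7.5 = 1800
  Grade 11: 160 × 2 = 320
Adjusted estimate = 3820 / 880 = 4.34091 → 4.3.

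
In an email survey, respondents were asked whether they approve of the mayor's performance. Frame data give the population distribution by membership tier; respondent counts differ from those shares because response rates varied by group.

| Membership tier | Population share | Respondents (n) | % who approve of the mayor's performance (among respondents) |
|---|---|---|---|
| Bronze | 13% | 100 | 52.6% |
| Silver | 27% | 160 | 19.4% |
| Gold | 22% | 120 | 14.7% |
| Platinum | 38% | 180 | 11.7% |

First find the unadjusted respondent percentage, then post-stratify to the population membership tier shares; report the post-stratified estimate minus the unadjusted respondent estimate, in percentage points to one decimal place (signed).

Naive respondent-only estimate (weights = respondent counts):
  (100/560)×52.6 + (160/560)×19.4 + (120/560)×14.7 + (180/560)×11.7 = 21.8464%
Post-stratifying to population shares instead:
  0.13×52.6 + 0.27×19.4 + 0.22×14.7 + 0.38×11.7 = 19.756%
Difference = 19.756 − 21.8464 = -2.0904 pp.

-2.1 percentage points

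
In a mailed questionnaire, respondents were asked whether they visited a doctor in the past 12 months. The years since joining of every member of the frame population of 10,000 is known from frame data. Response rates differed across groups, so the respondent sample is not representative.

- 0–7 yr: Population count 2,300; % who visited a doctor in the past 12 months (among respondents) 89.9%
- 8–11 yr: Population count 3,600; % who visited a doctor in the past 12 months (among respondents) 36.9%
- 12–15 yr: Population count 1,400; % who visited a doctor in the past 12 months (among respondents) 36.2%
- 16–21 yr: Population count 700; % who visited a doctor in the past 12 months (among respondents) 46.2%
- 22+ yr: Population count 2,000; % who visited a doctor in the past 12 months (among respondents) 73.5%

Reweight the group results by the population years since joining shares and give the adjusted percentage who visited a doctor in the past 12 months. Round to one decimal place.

57.0%

Post-stratification weights by population share, not respondent share:
  0–7 yr: (2,300/10,000) × 89.9 = 20.677
  8–11 yr: (3,600/10,000) × 36.9 = 13.284
  12–15 yr: (1,400/10,000) × 36.2 = 5.068
  16–21 yr: (700/10,000) × 46.2 = 3.234
  22+ yr: (2,000/10,000) × 73.5 = 14.7
Post-stratified estimate = 56.963 → 57.0%.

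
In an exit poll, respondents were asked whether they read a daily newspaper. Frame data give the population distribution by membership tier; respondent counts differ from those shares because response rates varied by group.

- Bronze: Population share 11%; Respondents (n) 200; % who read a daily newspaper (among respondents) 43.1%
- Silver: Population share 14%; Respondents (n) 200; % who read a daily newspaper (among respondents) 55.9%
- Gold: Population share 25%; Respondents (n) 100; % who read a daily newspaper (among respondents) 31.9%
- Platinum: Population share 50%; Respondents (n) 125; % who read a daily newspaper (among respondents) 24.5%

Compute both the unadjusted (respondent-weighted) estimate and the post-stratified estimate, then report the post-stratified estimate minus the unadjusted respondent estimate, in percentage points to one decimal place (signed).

-8.9 percentage points

Without adjustment, the pooled respondent share is:
  (200/625)×43.1 + (200/625)×55.9 + (100/625)×31.9 + (125/625)×24.5 = 41.684%
Reweighting by population membership tier shares:
  0.11×43.1 + 0.14×55.9 + 0.25×31.9 + 0.5×24.5 = 32.792%
Difference = 32.792 − 41.684 = -8.892 pp.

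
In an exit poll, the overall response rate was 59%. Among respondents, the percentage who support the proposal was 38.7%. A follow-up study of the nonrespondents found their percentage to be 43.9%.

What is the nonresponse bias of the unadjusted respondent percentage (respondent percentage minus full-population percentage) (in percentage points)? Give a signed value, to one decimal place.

Nonresponse fraction = 1 − 0.59 = 0.41.
Bias = (nonresponse fraction) × (respondent percentage − nonrespondent percentage)
     = 0.41 × (38.7 − 43.9) = 0.41 × -5.2 = -2.132.

-2.1 percentage points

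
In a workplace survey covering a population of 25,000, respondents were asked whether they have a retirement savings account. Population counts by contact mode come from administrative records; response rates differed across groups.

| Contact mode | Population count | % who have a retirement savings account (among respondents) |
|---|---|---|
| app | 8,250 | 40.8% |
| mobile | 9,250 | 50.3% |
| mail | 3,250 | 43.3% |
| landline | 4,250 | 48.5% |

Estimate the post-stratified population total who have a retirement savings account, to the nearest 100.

Each cell contributes its population count × the respondent rate:
  app: 8,250 × 40.8% = 3366
  mobile: 9,250 × 50.3% = 4652.75
  mail: 3,250 × 43.3% = 1407.25
  landline: 4,250 × 48.5% = 2061.25
Estimated total = 11487.2 → 11,500.

11,500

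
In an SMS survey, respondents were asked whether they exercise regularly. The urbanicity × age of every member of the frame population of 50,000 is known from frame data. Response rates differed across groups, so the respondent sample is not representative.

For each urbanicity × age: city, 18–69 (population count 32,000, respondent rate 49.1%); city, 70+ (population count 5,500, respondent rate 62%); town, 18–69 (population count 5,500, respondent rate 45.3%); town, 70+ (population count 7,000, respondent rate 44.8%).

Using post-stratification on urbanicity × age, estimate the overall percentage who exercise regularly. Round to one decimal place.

Reweight to the known urbanicity × age distribution:
  city, 18–69: (32,000/50,000) × 49.1 = 31.424
  city, 70+: (5,500/50,000) × 62 = 6.82
  town, 18–69: (5,500/50,000) × 45.3 = 4.983
  town, 70+: (7,000/50,000) × 44.8 = 6.272
Post-stratified estimate = 49.499 → 49.5%.

49.5%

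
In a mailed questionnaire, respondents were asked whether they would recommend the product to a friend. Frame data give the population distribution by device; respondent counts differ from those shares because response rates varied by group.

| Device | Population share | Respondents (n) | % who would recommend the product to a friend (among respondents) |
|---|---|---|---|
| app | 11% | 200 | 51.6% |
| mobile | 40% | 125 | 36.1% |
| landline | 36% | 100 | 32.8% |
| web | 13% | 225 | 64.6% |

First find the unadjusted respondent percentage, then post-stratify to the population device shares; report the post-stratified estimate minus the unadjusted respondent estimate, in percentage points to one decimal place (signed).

Without adjustment, the pooled respondent share is:
  (200/650)×51.6 + (125/650)×36.1 + (100/650)×32.8 + (225/650)×64.6 = 50.2269%
Post-stratified estimate weights by population shares:
  0.11×51.6 + 0.4×36.1 + 0.36×32.8 + 0.13×64.6 = 40.322%
Difference = 40.322 − 50.2269 = -9.9049 pp.

-9.9 percentage points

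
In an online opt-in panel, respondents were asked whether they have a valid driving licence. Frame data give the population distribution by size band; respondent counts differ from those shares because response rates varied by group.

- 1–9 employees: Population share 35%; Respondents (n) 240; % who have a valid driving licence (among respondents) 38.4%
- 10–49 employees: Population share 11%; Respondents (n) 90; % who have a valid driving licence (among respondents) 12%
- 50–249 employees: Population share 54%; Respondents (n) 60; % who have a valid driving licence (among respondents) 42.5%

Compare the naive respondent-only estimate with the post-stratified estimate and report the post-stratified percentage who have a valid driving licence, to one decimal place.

Without adjustment, the pooled respondent share is:
  (240/390)×38.4 + (90/390)×12 + (60/390)×42.5 = 32.9385%
Reweighting by population size band shares:
  0.35×38.4 + 0.11×12 + 0.54×42.5 = 37.71%

37.7%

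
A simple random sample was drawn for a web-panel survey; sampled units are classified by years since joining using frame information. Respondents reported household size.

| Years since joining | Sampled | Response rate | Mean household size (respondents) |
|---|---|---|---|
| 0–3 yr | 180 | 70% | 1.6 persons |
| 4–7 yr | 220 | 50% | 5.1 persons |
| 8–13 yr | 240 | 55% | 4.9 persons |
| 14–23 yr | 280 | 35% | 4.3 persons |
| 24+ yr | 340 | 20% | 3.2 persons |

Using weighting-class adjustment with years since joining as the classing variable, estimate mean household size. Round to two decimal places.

Inverse-response-rate weighting restores each class to its sampled count, so class totals weight by n_sampled:
  0–3 yr: 180 × 1.6 = 288
  4–7 yr: 220 × 5.1 = 1122
  8–13 yr: 240 × 4.9 = 1176
  14–23 yr: 280 × 4.3 = 1204
  24+ yr: 340 × 3.2 = 1088
Adjusted estimate = 4878 / 1,260 = 3.87143 → 3.87.

3.87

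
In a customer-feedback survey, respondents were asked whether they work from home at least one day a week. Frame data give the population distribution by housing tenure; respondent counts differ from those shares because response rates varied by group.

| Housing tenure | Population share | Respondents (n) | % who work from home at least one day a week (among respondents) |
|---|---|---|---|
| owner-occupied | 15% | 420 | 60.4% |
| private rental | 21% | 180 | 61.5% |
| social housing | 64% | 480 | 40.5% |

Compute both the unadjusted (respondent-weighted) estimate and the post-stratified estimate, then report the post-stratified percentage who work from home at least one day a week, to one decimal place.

Unadjusted (pooled respondent) estimate weights by respondent counts:
  (420/1080)×60.4 + (180/1080)×61.5 + (480/1080)×40.5 = 51.7389%
Post-stratified estimate weights by population shares:
  0.15×60.4 + 0.21×61.5 + 0.64×40.5 = 47.895%

47.9%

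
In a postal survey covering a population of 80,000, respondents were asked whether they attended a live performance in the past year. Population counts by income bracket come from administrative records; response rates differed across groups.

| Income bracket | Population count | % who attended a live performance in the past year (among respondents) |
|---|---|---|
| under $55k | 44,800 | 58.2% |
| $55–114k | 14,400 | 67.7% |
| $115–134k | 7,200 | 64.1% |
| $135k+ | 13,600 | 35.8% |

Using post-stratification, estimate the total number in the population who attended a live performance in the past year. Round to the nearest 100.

45,300

Estimated count per cell = population count × respondent percentage:
  under $55k: 44,800 × 58.2% = 26073.6
  $55–114k: 14,400 × 67.7% = 9748.8
  $115–134k: 7,200 × 64.1% = 4615.2
  $135k+: 13,600 × 35.8% = 4868.8
Estimated total = 45306.4 → 45,300.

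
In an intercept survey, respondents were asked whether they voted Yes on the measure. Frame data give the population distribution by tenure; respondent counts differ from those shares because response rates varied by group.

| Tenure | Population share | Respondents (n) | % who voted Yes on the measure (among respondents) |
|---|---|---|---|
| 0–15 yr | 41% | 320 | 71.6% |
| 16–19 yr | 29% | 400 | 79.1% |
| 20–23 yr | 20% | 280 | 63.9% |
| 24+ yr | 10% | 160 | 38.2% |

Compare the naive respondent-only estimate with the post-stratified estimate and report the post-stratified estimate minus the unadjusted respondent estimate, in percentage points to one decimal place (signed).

Unadjusted (pooled respondent) estimate weights by respondent counts:
  (320/1160)×71.6 + (400/1160)×79.1 + (280/1160)×63.9 + (160/1160)×38.2 = 67.7207%
Post-stratified estimate weights by population shares:
  0.41×71.6 + 0.29×79.1 + 0.2×63.9 + 0.1×38.2 = 68.895%
Difference = 68.895 − 67.7207 = 1.1743 pp.

+1.2 percentage points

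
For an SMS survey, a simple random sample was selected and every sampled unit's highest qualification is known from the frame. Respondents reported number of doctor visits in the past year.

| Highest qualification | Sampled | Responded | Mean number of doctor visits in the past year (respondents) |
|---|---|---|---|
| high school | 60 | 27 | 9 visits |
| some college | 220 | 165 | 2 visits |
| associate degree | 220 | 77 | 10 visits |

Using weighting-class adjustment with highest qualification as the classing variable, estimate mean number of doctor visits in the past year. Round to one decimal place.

6.4

Class response rates: high school 27/60 = 45%, some college 165/220 = 75%, associate degree 77/220 = 35%.
Weighting each respondent by the inverse class response rate inflates each class back to its sampled size, so the class weight is n_sampled:
  high school: 60 × 9 = 540
  some college: 220 × 2 = 440
  associate degree: 220 × 10 = 2200
Adjusted estimate = 3180 / 500 = 6.36 → 6.4.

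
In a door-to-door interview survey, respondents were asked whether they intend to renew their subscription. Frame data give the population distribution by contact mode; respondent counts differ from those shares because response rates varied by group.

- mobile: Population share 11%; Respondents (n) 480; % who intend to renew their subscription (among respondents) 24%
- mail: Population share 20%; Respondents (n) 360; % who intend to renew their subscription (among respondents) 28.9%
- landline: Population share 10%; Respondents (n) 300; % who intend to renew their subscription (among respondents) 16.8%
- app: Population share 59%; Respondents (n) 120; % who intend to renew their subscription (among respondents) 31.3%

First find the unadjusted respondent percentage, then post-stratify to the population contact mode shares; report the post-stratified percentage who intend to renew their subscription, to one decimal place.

28.6%

Unadjusted (pooled respondent) estimate weights by respondent counts:
  (480/1260)×24 + (360/1260)×28.9 + (300/1260)×16.8 + (120/1260)×31.3 = 24.381%
Post-stratifying to population shares instead:
  0.11×24 + 0.2×28.9 + 0.1×16.8 + 0.59×31.3 = 28.567%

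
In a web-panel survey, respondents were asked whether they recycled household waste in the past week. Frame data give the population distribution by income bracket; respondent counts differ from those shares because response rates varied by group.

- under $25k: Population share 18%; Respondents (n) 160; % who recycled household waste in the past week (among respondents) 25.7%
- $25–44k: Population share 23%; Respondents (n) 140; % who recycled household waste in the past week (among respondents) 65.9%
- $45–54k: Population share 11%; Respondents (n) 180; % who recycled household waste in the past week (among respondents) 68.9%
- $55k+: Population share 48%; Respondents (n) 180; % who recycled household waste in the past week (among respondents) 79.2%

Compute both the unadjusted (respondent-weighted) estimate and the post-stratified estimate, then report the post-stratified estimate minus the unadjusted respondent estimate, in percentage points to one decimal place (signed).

+4.8 percentage points

Naive respondent-only estimate (weights = respondent counts):
  (160/660)×25.7 + (140/660)×65.9 + (180/660)×68.9 + (180/660)×79.2 = 60.6%
Post-stratified estimate weights by population shares:
  0.18×25.7 + 0.23×65.9 + 0.11×68.9 + 0.48×79.2 = 65.378%
Difference = 65.378 − 60.6 = 4.778 pp.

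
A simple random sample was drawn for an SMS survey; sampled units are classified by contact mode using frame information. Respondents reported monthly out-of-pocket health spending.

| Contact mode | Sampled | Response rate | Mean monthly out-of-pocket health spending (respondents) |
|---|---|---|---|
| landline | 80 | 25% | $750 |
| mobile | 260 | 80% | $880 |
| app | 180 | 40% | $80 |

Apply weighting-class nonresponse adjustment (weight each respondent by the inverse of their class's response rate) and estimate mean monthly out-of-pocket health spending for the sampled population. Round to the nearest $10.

$580

Each respondent's weight = sampled/responded in their class; summing within a class gives n_sampled, so:
  landline: 80 × 750 = 60,000
  mobile: 260 × 880 = 228,800
  app: 180 × 80 = 14,400
Adjusted estimate = 303,200 / 520 = 583.077 → $580.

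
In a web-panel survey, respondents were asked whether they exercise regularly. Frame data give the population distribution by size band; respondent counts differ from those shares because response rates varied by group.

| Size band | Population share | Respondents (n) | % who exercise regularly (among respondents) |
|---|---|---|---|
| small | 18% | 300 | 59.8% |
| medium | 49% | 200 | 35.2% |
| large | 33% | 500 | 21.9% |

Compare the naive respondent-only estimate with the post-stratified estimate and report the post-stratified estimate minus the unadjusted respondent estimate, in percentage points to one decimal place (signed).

-0.7 percentage points

Unadjusted (pooled respondent) estimate weights by respondent counts:
  (300/1000)×59.8 + (200/1000)×35.2 + (500/1000)×21.9 = 35.93%
Post-stratified estimate weights by population shares:
  0.18×59.8 + 0.49×35.2 + 0.33×21.9 = 35.239%
Difference = 35.239 − 35.93 = -0.691 pp.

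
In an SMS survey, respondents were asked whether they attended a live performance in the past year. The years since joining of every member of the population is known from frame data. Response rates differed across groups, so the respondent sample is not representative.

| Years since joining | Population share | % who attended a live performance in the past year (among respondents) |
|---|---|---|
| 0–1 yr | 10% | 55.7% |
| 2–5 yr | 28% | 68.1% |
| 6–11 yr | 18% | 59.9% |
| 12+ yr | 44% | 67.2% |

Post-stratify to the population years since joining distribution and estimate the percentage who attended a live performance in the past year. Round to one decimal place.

65.0%

Post-stratification weights by population share, not respondent share:
  0–1 yr: 0.1 × 55.7 = 5.57
  2–5 yr: 0.28 × 68.1 = 19.068
  6–11 yr: 0.18 × 59.9 = 10.782
  12+ yr: 0.44 × 67.2 = 29.568
Post-stratified estimate = 64.988 → 65.0%.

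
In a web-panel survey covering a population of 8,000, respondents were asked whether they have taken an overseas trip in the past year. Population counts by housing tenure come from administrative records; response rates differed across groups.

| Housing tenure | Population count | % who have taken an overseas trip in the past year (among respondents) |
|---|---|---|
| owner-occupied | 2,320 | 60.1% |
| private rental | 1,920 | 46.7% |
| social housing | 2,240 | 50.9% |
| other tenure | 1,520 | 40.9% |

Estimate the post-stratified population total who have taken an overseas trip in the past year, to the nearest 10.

Each cell contributes its population count × the respondent rate:
  owner-occupied: 2,320 × 60.1% = 1394.32
  private rental: 1,920 × 46.7% = 896.64
  social housing: 2,240 × 50.9% = 1140.16
  other tenure: 1,520 × 40.9% = 621.68
Estimated total = 4052.8 → 4,050.

4,050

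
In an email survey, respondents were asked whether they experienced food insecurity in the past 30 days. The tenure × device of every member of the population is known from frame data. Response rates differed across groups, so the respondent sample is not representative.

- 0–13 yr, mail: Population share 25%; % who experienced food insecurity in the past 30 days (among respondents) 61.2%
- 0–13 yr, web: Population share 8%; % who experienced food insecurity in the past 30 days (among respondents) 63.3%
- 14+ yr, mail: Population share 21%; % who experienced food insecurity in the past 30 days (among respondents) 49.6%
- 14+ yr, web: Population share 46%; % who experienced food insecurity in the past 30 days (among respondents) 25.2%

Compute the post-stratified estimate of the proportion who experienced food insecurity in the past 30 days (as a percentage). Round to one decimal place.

42.4%

Weight each group's respondent value by its population share:
  0–13 yr, mail: 0.25 × 61.2 = 15.3
  0–13 yr, web: 0.08 × 63.3 = 5.064
  14+ yr, mail: 0.21 × 49.6 = 10.416
  14+ yr, web: 0.46 × 25.2 = 11.592
Post-stratified estimate = 42.372 → 42.4%.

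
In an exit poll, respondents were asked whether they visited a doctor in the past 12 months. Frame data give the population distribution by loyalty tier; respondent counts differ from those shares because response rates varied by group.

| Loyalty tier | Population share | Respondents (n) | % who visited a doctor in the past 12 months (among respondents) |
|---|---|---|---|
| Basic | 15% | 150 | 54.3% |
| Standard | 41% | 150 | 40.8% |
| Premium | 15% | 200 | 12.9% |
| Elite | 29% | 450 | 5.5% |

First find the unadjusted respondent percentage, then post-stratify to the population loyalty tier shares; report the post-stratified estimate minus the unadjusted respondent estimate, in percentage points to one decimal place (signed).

Unadjusted (pooled respondent) estimate weights by respondent counts:
  (150/950)×54.3 + (150/950)×40.8 + (200/950)×12.9 + (450/950)×5.5 = 20.3368%
Reweighting by population loyalty tier shares:
  0.15×54.3 + 0.41×40.8 + 0.15×12.9 + 0.29×5.5 = 28.403%
Difference = 28.403 − 20.3368 = 8.0662 pp.

+8.1 percentage points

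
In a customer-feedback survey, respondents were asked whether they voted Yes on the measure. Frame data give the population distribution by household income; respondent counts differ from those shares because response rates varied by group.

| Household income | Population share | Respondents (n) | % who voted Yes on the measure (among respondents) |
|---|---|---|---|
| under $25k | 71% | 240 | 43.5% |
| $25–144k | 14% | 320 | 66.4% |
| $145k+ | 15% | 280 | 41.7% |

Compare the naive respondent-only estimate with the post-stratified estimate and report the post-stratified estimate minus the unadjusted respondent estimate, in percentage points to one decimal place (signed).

-5.2 percentage points

Without adjustment, the pooled respondent share is:
  (240/840)×43.5 + (320/840)×66.4 + (280/840)×41.7 = 51.6238%
Post-stratifying to population shares instead:
  0.71×43.5 + 0.14×66.4 + 0.15×41.7 = 46.436%
Difference = 46.436 − 51.6238 = -5.1878 pp.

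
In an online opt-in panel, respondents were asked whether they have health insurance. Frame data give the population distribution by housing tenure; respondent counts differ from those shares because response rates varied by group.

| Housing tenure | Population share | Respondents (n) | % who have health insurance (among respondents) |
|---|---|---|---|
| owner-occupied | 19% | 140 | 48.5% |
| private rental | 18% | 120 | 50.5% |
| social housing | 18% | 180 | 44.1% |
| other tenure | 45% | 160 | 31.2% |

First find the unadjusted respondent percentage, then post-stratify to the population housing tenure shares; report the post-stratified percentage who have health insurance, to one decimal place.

Without adjustment, the pooled respondent share is:
  (140/600)×48.5 + (120/600)×50.5 + (180/600)×44.1 + (160/600)×31.2 = 42.9667%
Reweighting by population housing tenure shares:
  0.19×48.5 + 0.18×50.5 + 0.18×44.1 + 0.45×31.2 = 40.283%

40.3%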